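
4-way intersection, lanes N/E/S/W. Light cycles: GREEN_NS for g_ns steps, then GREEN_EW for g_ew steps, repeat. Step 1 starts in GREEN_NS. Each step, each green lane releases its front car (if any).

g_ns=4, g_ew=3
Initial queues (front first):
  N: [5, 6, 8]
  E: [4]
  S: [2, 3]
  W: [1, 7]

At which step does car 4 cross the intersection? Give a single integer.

Step 1 [NS]: N:car5-GO,E:wait,S:car2-GO,W:wait | queues: N=2 E=1 S=1 W=2
Step 2 [NS]: N:car6-GO,E:wait,S:car3-GO,W:wait | queues: N=1 E=1 S=0 W=2
Step 3 [NS]: N:car8-GO,E:wait,S:empty,W:wait | queues: N=0 E=1 S=0 W=2
Step 4 [NS]: N:empty,E:wait,S:empty,W:wait | queues: N=0 E=1 S=0 W=2
Step 5 [EW]: N:wait,E:car4-GO,S:wait,W:car1-GO | queues: N=0 E=0 S=0 W=1
Step 6 [EW]: N:wait,E:empty,S:wait,W:car7-GO | queues: N=0 E=0 S=0 W=0
Car 4 crosses at step 5

5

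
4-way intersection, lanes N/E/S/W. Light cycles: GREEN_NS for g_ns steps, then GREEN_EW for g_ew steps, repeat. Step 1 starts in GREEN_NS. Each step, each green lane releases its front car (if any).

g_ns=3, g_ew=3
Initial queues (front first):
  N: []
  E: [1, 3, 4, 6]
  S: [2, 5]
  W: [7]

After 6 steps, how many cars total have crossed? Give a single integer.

Answer: 6

Derivation:
Step 1 [NS]: N:empty,E:wait,S:car2-GO,W:wait | queues: N=0 E=4 S=1 W=1
Step 2 [NS]: N:empty,E:wait,S:car5-GO,W:wait | queues: N=0 E=4 S=0 W=1
Step 3 [NS]: N:empty,E:wait,S:empty,W:wait | queues: N=0 E=4 S=0 W=1
Step 4 [EW]: N:wait,E:car1-GO,S:wait,W:car7-GO | queues: N=0 E=3 S=0 W=0
Step 5 [EW]: N:wait,E:car3-GO,S:wait,W:empty | queues: N=0 E=2 S=0 W=0
Step 6 [EW]: N:wait,E:car4-GO,S:wait,W:empty | queues: N=0 E=1 S=0 W=0
Cars crossed by step 6: 6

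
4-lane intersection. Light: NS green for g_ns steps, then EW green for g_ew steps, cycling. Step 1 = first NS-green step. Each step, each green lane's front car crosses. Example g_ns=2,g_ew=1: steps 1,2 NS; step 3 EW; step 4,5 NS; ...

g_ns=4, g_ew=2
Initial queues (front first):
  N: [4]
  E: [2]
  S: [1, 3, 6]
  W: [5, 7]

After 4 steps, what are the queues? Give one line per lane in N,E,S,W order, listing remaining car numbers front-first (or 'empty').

Step 1 [NS]: N:car4-GO,E:wait,S:car1-GO,W:wait | queues: N=0 E=1 S=2 W=2
Step 2 [NS]: N:empty,E:wait,S:car3-GO,W:wait | queues: N=0 E=1 S=1 W=2
Step 3 [NS]: N:empty,E:wait,S:car6-GO,W:wait | queues: N=0 E=1 S=0 W=2
Step 4 [NS]: N:empty,E:wait,S:empty,W:wait | queues: N=0 E=1 S=0 W=2

N: empty
E: 2
S: empty
W: 5 7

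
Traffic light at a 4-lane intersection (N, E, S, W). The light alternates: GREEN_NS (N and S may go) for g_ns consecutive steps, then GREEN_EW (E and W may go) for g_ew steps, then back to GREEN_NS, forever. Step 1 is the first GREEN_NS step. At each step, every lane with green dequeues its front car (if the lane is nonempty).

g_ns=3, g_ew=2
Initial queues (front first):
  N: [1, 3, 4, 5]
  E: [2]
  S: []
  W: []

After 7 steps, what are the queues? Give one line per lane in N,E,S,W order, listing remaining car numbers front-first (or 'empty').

Step 1 [NS]: N:car1-GO,E:wait,S:empty,W:wait | queues: N=3 E=1 S=0 W=0
Step 2 [NS]: N:car3-GO,E:wait,S:empty,W:wait | queues: N=2 E=1 S=0 W=0
Step 3 [NS]: N:car4-GO,E:wait,S:empty,W:wait | queues: N=1 E=1 S=0 W=0
Step 4 [EW]: N:wait,E:car2-GO,S:wait,W:empty | queues: N=1 E=0 S=0 W=0
Step 5 [EW]: N:wait,E:empty,S:wait,W:empty | queues: N=1 E=0 S=0 W=0
Step 6 [NS]: N:car5-GO,E:wait,S:empty,W:wait | queues: N=0 E=0 S=0 W=0

N: empty
E: empty
S: empty
W: empty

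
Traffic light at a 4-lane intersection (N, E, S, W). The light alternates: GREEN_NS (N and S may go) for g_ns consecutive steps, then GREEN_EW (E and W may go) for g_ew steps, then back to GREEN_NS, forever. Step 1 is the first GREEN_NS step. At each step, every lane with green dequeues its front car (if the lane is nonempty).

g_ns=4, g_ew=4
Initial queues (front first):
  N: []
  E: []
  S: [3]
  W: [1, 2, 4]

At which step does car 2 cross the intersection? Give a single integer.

Step 1 [NS]: N:empty,E:wait,S:car3-GO,W:wait | queues: N=0 E=0 S=0 W=3
Step 2 [NS]: N:empty,E:wait,S:empty,W:wait | queues: N=0 E=0 S=0 W=3
Step 3 [NS]: N:empty,E:wait,S:empty,W:wait | queues: N=0 E=0 S=0 W=3
Step 4 [NS]: N:empty,E:wait,S:empty,W:wait | queues: N=0 E=0 S=0 W=3
Step 5 [EW]: N:wait,E:empty,S:wait,W:car1-GO | queues: N=0 E=0 S=0 W=2
Step 6 [EW]: N:wait,E:empty,S:wait,W:car2-GO | queues: N=0 E=0 S=0 W=1
Step 7 [EW]: N:wait,E:empty,S:wait,W:car4-GO | queues: N=0 E=0 S=0 W=0
Car 2 crosses at step 6

6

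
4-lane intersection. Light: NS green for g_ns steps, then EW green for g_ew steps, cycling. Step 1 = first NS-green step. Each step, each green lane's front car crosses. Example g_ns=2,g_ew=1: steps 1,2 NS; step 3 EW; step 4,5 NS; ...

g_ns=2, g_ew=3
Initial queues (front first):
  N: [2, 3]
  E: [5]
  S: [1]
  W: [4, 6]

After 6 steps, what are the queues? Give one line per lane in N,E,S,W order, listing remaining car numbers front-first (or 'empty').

Step 1 [NS]: N:car2-GO,E:wait,S:car1-GO,W:wait | queues: N=1 E=1 S=0 W=2
Step 2 [NS]: N:car3-GO,E:wait,S:empty,W:wait | queues: N=0 E=1 S=0 W=2
Step 3 [EW]: N:wait,E:car5-GO,S:wait,W:car4-GO | queues: N=0 E=0 S=0 W=1
Step 4 [EW]: N:wait,E:empty,S:wait,W:car6-GO | queues: N=0 E=0 S=0 W=0

N: empty
E: empty
S: empty
W: empty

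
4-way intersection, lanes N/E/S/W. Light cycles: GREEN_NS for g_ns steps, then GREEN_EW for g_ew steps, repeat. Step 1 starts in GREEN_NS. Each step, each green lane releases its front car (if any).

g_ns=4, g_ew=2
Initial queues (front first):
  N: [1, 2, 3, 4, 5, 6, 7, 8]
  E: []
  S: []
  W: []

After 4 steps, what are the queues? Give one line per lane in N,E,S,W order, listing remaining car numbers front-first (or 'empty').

Step 1 [NS]: N:car1-GO,E:wait,S:empty,W:wait | queues: N=7 E=0 S=0 W=0
Step 2 [NS]: N:car2-GO,E:wait,S:empty,W:wait | queues: N=6 E=0 S=0 W=0
Step 3 [NS]: N:car3-GO,E:wait,S:empty,W:wait | queues: N=5 E=0 S=0 W=0
Step 4 [NS]: N:car4-GO,E:wait,S:empty,W:wait | queues: N=4 E=0 S=0 W=0

N: 5 6 7 8
E: empty
S: empty
W: empty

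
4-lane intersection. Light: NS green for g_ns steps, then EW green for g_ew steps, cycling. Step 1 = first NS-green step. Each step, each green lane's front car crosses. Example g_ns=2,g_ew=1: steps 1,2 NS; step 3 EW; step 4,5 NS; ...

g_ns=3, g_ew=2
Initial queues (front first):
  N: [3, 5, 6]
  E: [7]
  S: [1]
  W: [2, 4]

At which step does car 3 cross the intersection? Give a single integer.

Step 1 [NS]: N:car3-GO,E:wait,S:car1-GO,W:wait | queues: N=2 E=1 S=0 W=2
Step 2 [NS]: N:car5-GO,E:wait,S:empty,W:wait | queues: N=1 E=1 S=0 W=2
Step 3 [NS]: N:car6-GO,E:wait,S:empty,W:wait | queues: N=0 E=1 S=0 W=2
Step 4 [EW]: N:wait,E:car7-GO,S:wait,W:car2-GO | queues: N=0 E=0 S=0 W=1
Step 5 [EW]: N:wait,E:empty,S:wait,W:car4-GO | queues: N=0 E=0 S=0 W=0
Car 3 crosses at step 1

1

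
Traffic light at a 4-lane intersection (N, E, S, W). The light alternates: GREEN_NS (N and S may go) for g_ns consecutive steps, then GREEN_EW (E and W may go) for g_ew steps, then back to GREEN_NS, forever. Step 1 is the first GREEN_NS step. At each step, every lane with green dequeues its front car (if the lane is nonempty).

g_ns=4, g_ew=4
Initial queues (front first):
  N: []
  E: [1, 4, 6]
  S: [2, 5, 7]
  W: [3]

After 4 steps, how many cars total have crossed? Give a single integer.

Step 1 [NS]: N:empty,E:wait,S:car2-GO,W:wait | queues: N=0 E=3 S=2 W=1
Step 2 [NS]: N:empty,E:wait,S:car5-GO,W:wait | queues: N=0 E=3 S=1 W=1
Step 3 [NS]: N:empty,E:wait,S:car7-GO,W:wait | queues: N=0 E=3 S=0 W=1
Step 4 [NS]: N:empty,E:wait,S:empty,W:wait | queues: N=0 E=3 S=0 W=1
Cars crossed by step 4: 3

Answer: 3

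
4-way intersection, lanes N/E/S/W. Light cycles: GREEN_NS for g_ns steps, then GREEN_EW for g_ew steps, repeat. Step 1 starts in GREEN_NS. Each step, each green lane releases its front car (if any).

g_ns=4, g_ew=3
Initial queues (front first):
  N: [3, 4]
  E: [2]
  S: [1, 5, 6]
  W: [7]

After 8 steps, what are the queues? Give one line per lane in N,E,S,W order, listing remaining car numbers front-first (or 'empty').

Step 1 [NS]: N:car3-GO,E:wait,S:car1-GO,W:wait | queues: N=1 E=1 S=2 W=1
Step 2 [NS]: N:car4-GO,E:wait,S:car5-GO,W:wait | queues: N=0 E=1 S=1 W=1
Step 3 [NS]: N:empty,E:wait,S:car6-GO,W:wait | queues: N=0 E=1 S=0 W=1
Step 4 [NS]: N:empty,E:wait,S:empty,W:wait | queues: N=0 E=1 S=0 W=1
Step 5 [EW]: N:wait,E:car2-GO,S:wait,W:car7-GO | queues: N=0 E=0 S=0 W=0

N: empty
E: empty
S: empty
W: empty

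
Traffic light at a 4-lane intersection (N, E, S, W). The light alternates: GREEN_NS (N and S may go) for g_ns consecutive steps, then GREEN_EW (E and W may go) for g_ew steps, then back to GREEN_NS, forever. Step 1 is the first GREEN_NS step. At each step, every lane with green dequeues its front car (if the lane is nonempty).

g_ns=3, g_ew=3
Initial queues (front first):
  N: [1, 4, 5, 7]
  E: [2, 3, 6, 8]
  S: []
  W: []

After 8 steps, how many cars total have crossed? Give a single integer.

Answer: 7

Derivation:
Step 1 [NS]: N:car1-GO,E:wait,S:empty,W:wait | queues: N=3 E=4 S=0 W=0
Step 2 [NS]: N:car4-GO,E:wait,S:empty,W:wait | queues: N=2 E=4 S=0 W=0
Step 3 [NS]: N:car5-GO,E:wait,S:empty,W:wait | queues: N=1 E=4 S=0 W=0
Step 4 [EW]: N:wait,E:car2-GO,S:wait,W:empty | queues: N=1 E=3 S=0 W=0
Step 5 [EW]: N:wait,E:car3-GO,S:wait,W:empty | queues: N=1 E=2 S=0 W=0
Step 6 [EW]: N:wait,E:car6-GO,S:wait,W:empty | queues: N=1 E=1 S=0 W=0
Step 7 [NS]: N:car7-GO,E:wait,S:empty,W:wait | queues: N=0 E=1 S=0 W=0
Step 8 [NS]: N:empty,E:wait,S:empty,W:wait | queues: N=0 E=1 S=0 W=0
Cars crossed by step 8: 7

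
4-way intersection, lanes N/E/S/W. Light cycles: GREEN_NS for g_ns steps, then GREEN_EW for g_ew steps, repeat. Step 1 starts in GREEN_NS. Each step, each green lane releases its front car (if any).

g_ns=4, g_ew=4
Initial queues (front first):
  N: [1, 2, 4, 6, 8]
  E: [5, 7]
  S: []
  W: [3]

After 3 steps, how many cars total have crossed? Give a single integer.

Answer: 3

Derivation:
Step 1 [NS]: N:car1-GO,E:wait,S:empty,W:wait | queues: N=4 E=2 S=0 W=1
Step 2 [NS]: N:car2-GO,E:wait,S:empty,W:wait | queues: N=3 E=2 S=0 W=1
Step 3 [NS]: N:car4-GO,E:wait,S:empty,W:wait | queues: N=2 E=2 S=0 W=1
Cars crossed by step 3: 3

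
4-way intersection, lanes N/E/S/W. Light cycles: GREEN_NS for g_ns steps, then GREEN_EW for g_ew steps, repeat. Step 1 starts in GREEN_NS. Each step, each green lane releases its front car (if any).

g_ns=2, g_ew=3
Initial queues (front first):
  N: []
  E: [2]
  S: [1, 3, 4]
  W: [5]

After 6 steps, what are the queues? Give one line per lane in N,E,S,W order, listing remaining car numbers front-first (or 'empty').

Step 1 [NS]: N:empty,E:wait,S:car1-GO,W:wait | queues: N=0 E=1 S=2 W=1
Step 2 [NS]: N:empty,E:wait,S:car3-GO,W:wait | queues: N=0 E=1 S=1 W=1
Step 3 [EW]: N:wait,E:car2-GO,S:wait,W:car5-GO | queues: N=0 E=0 S=1 W=0
Step 4 [EW]: N:wait,E:empty,S:wait,W:empty | queues: N=0 E=0 S=1 W=0
Step 5 [EW]: N:wait,E:empty,S:wait,W:empty | queues: N=0 E=0 S=1 W=0
Step 6 [NS]: N:empty,E:wait,S:car4-GO,W:wait | queues: N=0 E=0 S=0 W=0

N: empty
E: empty
S: empty
W: empty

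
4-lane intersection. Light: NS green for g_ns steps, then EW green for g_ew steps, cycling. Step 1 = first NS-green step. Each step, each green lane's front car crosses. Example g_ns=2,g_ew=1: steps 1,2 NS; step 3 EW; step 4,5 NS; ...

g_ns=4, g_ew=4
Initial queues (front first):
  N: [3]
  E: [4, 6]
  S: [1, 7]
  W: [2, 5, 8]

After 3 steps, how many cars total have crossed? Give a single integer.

Answer: 3

Derivation:
Step 1 [NS]: N:car3-GO,E:wait,S:car1-GO,W:wait | queues: N=0 E=2 S=1 W=3
Step 2 [NS]: N:empty,E:wait,S:car7-GO,W:wait | queues: N=0 E=2 S=0 W=3
Step 3 [NS]: N:empty,E:wait,S:empty,W:wait | queues: N=0 E=2 S=0 W=3
Cars crossed by step 3: 3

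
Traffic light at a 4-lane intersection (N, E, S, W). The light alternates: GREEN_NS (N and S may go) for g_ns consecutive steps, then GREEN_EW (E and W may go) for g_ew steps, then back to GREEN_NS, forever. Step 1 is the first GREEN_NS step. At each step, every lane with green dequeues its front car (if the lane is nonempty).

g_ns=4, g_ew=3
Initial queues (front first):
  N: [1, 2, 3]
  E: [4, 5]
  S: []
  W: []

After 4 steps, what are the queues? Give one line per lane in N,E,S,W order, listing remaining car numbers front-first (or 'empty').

Step 1 [NS]: N:car1-GO,E:wait,S:empty,W:wait | queues: N=2 E=2 S=0 W=0
Step 2 [NS]: N:car2-GO,E:wait,S:empty,W:wait | queues: N=1 E=2 S=0 W=0
Step 3 [NS]: N:car3-GO,E:wait,S:empty,W:wait | queues: N=0 E=2 S=0 W=0
Step 4 [NS]: N:empty,E:wait,S:empty,W:wait | queues: N=0 E=2 S=0 W=0

N: empty
E: 4 5
S: empty
W: empty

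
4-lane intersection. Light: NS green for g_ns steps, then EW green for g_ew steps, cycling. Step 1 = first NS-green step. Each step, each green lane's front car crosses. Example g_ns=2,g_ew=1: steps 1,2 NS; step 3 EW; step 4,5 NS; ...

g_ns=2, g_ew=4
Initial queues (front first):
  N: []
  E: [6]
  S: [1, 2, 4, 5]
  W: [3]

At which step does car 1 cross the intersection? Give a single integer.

Step 1 [NS]: N:empty,E:wait,S:car1-GO,W:wait | queues: N=0 E=1 S=3 W=1
Step 2 [NS]: N:empty,E:wait,S:car2-GO,W:wait | queues: N=0 E=1 S=2 W=1
Step 3 [EW]: N:wait,E:car6-GO,S:wait,W:car3-GO | queues: N=0 E=0 S=2 W=0
Step 4 [EW]: N:wait,E:empty,S:wait,W:empty | queues: N=0 E=0 S=2 W=0
Step 5 [EW]: N:wait,E:empty,S:wait,W:empty | queues: N=0 E=0 S=2 W=0
Step 6 [EW]: N:wait,E:empty,S:wait,W:empty | queues: N=0 E=0 S=2 W=0
Step 7 [NS]: N:empty,E:wait,S:car4-GO,W:wait | queues: N=0 E=0 S=1 W=0
Step 8 [NS]: N:empty,E:wait,S:car5-GO,W:wait | queues: N=0 E=0 S=0 W=0
Car 1 crosses at step 1

1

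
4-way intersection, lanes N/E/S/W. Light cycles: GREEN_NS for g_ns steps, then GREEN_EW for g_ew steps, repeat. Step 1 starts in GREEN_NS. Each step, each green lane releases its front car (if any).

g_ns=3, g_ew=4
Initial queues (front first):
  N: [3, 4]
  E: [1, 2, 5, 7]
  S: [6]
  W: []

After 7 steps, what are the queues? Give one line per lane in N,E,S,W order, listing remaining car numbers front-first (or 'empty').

Step 1 [NS]: N:car3-GO,E:wait,S:car6-GO,W:wait | queues: N=1 E=4 S=0 W=0
Step 2 [NS]: N:car4-GO,E:wait,S:empty,W:wait | queues: N=0 E=4 S=0 W=0
Step 3 [NS]: N:empty,E:wait,S:empty,W:wait | queues: N=0 E=4 S=0 W=0
Step 4 [EW]: N:wait,E:car1-GO,S:wait,W:empty | queues: N=0 E=3 S=0 W=0
Step 5 [EW]: N:wait,E:car2-GO,S:wait,W:empty | queues: N=0 E=2 S=0 W=0
Step 6 [EW]: N:wait,E:car5-GO,S:wait,W:empty | queues: N=0 E=1 S=0 W=0
Step 7 [EW]: N:wait,E:car7-GO,S:wait,W:empty | queues: N=0 E=0 S=0 W=0

N: empty
E: empty
S: empty
W: empty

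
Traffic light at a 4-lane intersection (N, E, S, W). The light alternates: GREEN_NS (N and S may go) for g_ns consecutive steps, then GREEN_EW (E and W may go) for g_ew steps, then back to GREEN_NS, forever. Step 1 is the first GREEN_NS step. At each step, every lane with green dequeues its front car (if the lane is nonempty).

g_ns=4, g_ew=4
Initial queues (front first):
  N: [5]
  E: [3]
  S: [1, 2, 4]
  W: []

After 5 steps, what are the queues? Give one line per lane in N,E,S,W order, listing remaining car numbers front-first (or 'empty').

Step 1 [NS]: N:car5-GO,E:wait,S:car1-GO,W:wait | queues: N=0 E=1 S=2 W=0
Step 2 [NS]: N:empty,E:wait,S:car2-GO,W:wait | queues: N=0 E=1 S=1 W=0
Step 3 [NS]: N:empty,E:wait,S:car4-GO,W:wait | queues: N=0 E=1 S=0 W=0
Step 4 [NS]: N:empty,E:wait,S:empty,W:wait | queues: N=0 E=1 S=0 W=0
Step 5 [EW]: N:wait,E:car3-GO,S:wait,W:empty | queues: N=0 E=0 S=0 W=0

N: empty
E: empty
S: empty
W: empty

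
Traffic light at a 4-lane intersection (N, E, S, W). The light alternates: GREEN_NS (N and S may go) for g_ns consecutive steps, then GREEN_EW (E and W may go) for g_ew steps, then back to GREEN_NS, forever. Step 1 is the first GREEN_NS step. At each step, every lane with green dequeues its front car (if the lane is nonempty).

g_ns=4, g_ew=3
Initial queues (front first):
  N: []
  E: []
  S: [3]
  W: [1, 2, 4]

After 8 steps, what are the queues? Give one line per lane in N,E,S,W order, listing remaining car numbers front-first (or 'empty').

Step 1 [NS]: N:empty,E:wait,S:car3-GO,W:wait | queues: N=0 E=0 S=0 W=3
Step 2 [NS]: N:empty,E:wait,S:empty,W:wait | queues: N=0 E=0 S=0 W=3
Step 3 [NS]: N:empty,E:wait,S:empty,W:wait | queues: N=0 E=0 S=0 W=3
Step 4 [NS]: N:empty,E:wait,S:empty,W:wait | queues: N=0 E=0 S=0 W=3
Step 5 [EW]: N:wait,E:empty,S:wait,W:car1-GO | queues: N=0 E=0 S=0 W=2
Step 6 [EW]: N:wait,E:empty,S:wait,W:car2-GO | queues: N=0 E=0 S=0 W=1
Step 7 [EW]: N:wait,E:empty,S:wait,W:car4-GO | queues: N=0 E=0 S=0 W=0

N: empty
E: empty
S: empty
W: empty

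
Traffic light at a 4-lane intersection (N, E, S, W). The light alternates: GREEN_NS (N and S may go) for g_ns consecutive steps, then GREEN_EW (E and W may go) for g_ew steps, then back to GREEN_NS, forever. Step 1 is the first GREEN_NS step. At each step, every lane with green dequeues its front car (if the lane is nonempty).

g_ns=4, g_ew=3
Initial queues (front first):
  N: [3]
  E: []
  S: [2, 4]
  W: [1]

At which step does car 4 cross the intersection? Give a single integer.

Step 1 [NS]: N:car3-GO,E:wait,S:car2-GO,W:wait | queues: N=0 E=0 S=1 W=1
Step 2 [NS]: N:empty,E:wait,S:car4-GO,W:wait | queues: N=0 E=0 S=0 W=1
Step 3 [NS]: N:empty,E:wait,S:empty,W:wait | queues: N=0 E=0 S=0 W=1
Step 4 [NS]: N:empty,E:wait,S:empty,W:wait | queues: N=0 E=0 S=0 W=1
Step 5 [EW]: N:wait,E:empty,S:wait,W:car1-GO | queues: N=0 E=0 S=0 W=0
Car 4 crosses at step 2

2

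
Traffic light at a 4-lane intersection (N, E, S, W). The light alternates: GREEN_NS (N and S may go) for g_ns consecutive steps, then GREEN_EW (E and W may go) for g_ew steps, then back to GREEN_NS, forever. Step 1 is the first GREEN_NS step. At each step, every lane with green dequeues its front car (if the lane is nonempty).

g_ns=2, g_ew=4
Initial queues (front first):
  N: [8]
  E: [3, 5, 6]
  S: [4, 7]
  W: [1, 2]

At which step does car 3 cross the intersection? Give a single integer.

Step 1 [NS]: N:car8-GO,E:wait,S:car4-GO,W:wait | queues: N=0 E=3 S=1 W=2
Step 2 [NS]: N:empty,E:wait,S:car7-GO,W:wait | queues: N=0 E=3 S=0 W=2
Step 3 [EW]: N:wait,E:car3-GO,S:wait,W:car1-GO | queues: N=0 E=2 S=0 W=1
Step 4 [EW]: N:wait,E:car5-GO,S:wait,W:car2-GO | queues: N=0 E=1 S=0 W=0
Step 5 [EW]: N:wait,E:car6-GO,S:wait,W:empty | queues: N=0 E=0 S=0 W=0
Car 3 crosses at step 3

3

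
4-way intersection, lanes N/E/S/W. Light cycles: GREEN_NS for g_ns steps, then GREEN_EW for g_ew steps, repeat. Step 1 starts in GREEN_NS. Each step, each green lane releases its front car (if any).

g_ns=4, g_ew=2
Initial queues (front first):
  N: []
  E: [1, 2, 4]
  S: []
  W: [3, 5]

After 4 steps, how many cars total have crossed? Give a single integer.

Answer: 0

Derivation:
Step 1 [NS]: N:empty,E:wait,S:empty,W:wait | queues: N=0 E=3 S=0 W=2
Step 2 [NS]: N:empty,E:wait,S:empty,W:wait | queues: N=0 E=3 S=0 W=2
Step 3 [NS]: N:empty,E:wait,S:empty,W:wait | queues: N=0 E=3 S=0 W=2
Step 4 [NS]: N:empty,E:wait,S:empty,W:wait | queues: N=0 E=3 S=0 W=2
Cars crossed by step 4: 0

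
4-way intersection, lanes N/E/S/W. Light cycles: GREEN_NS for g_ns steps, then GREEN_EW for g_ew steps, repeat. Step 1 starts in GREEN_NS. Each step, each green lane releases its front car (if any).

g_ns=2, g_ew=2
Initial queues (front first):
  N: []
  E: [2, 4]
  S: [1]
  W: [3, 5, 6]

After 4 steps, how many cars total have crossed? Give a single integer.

Answer: 5

Derivation:
Step 1 [NS]: N:empty,E:wait,S:car1-GO,W:wait | queues: N=0 E=2 S=0 W=3
Step 2 [NS]: N:empty,E:wait,S:empty,W:wait | queues: N=0 E=2 S=0 W=3
Step 3 [EW]: N:wait,E:car2-GO,S:wait,W:car3-GO | queues: N=0 E=1 S=0 W=2
Step 4 [EW]: N:wait,E:car4-GO,S:wait,W:car5-GO | queues: N=0 E=0 S=0 W=1
Cars crossed by step 4: 5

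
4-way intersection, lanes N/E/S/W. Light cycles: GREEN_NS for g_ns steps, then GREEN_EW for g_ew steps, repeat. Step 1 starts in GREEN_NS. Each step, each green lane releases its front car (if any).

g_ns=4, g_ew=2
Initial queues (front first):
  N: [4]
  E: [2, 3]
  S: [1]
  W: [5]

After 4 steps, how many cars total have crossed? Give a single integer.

Step 1 [NS]: N:car4-GO,E:wait,S:car1-GO,W:wait | queues: N=0 E=2 S=0 W=1
Step 2 [NS]: N:empty,E:wait,S:empty,W:wait | queues: N=0 E=2 S=0 W=1
Step 3 [NS]: N:empty,E:wait,S:empty,W:wait | queues: N=0 E=2 S=0 W=1
Step 4 [NS]: N:empty,E:wait,S:empty,W:wait | queues: N=0 E=2 S=0 W=1
Cars crossed by step 4: 2

Answer: 2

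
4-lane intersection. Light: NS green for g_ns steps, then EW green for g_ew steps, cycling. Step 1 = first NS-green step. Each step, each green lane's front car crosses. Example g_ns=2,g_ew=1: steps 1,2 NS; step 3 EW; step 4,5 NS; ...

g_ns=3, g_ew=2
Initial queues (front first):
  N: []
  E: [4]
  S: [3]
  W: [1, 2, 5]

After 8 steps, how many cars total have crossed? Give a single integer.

Answer: 4

Derivation:
Step 1 [NS]: N:empty,E:wait,S:car3-GO,W:wait | queues: N=0 E=1 S=0 W=3
Step 2 [NS]: N:empty,E:wait,S:empty,W:wait | queues: N=0 E=1 S=0 W=3
Step 3 [NS]: N:empty,E:wait,S:empty,W:wait | queues: N=0 E=1 S=0 W=3
Step 4 [EW]: N:wait,E:car4-GO,S:wait,W:car1-GO | queues: N=0 E=0 S=0 W=2
Step 5 [EW]: N:wait,E:empty,S:wait,W:car2-GO | queues: N=0 E=0 S=0 W=1
Step 6 [NS]: N:empty,E:wait,S:empty,W:wait | queues: N=0 E=0 S=0 W=1
Step 7 [NS]: N:empty,E:wait,S:empty,W:wait | queues: N=0 E=0 S=0 W=1
Step 8 [NS]: N:empty,E:wait,S:empty,W:wait | queues: N=0 E=0 S=0 W=1
Cars crossed by step 8: 4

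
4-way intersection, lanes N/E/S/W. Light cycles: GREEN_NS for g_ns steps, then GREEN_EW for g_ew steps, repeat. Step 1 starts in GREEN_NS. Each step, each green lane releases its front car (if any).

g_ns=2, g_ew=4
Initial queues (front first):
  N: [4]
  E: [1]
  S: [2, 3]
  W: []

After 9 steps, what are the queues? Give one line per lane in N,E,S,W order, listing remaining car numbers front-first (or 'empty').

Step 1 [NS]: N:car4-GO,E:wait,S:car2-GO,W:wait | queues: N=0 E=1 S=1 W=0
Step 2 [NS]: N:empty,E:wait,S:car3-GO,W:wait | queues: N=0 E=1 S=0 W=0
Step 3 [EW]: N:wait,E:car1-GO,S:wait,W:empty | queues: N=0 E=0 S=0 W=0

N: empty
E: empty
S: empty
W: empty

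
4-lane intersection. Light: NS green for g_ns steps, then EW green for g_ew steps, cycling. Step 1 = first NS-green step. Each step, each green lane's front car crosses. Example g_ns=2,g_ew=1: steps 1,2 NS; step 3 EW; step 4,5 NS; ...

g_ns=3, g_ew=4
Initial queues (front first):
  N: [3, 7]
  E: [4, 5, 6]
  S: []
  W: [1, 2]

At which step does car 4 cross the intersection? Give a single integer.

Step 1 [NS]: N:car3-GO,E:wait,S:empty,W:wait | queues: N=1 E=3 S=0 W=2
Step 2 [NS]: N:car7-GO,E:wait,S:empty,W:wait | queues: N=0 E=3 S=0 W=2
Step 3 [NS]: N:empty,E:wait,S:empty,W:wait | queues: N=0 E=3 S=0 W=2
Step 4 [EW]: N:wait,E:car4-GO,S:wait,W:car1-GO | queues: N=0 E=2 S=0 W=1
Step 5 [EW]: N:wait,E:car5-GO,S:wait,W:car2-GO | queues: N=0 E=1 S=0 W=0
Step 6 [EW]: N:wait,E:car6-GO,S:wait,W:empty | queues: N=0 E=0 S=0 W=0
Car 4 crosses at step 4

4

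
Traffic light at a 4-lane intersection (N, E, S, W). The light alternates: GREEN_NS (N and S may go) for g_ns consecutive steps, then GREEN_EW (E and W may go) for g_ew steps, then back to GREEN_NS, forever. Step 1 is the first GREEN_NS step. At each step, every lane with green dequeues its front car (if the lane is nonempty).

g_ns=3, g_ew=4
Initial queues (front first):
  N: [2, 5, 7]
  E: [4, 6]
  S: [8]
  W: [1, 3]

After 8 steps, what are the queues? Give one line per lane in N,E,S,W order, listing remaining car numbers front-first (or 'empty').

Step 1 [NS]: N:car2-GO,E:wait,S:car8-GO,W:wait | queues: N=2 E=2 S=0 W=2
Step 2 [NS]: N:car5-GO,E:wait,S:empty,W:wait | queues: N=1 E=2 S=0 W=2
Step 3 [NS]: N:car7-GO,E:wait,S:empty,W:wait | queues: N=0 E=2 S=0 W=2
Step 4 [EW]: N:wait,E:car4-GO,S:wait,W:car1-GO | queues: N=0 E=1 S=0 W=1
Step 5 [EW]: N:wait,E:car6-GO,S:wait,W:car3-GO | queues: N=0 E=0 S=0 W=0

N: empty
E: empty
S: empty
W: empty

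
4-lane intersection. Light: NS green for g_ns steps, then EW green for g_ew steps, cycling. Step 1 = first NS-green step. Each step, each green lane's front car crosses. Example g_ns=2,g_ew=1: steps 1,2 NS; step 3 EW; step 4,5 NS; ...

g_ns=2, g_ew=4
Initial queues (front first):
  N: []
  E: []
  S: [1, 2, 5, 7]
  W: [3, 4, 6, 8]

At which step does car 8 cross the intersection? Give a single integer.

Step 1 [NS]: N:empty,E:wait,S:car1-GO,W:wait | queues: N=0 E=0 S=3 W=4
Step 2 [NS]: N:empty,E:wait,S:car2-GO,W:wait | queues: N=0 E=0 S=2 W=4
Step 3 [EW]: N:wait,E:empty,S:wait,W:car3-GO | queues: N=0 E=0 S=2 W=3
Step 4 [EW]: N:wait,E:empty,S:wait,W:car4-GO | queues: N=0 E=0 S=2 W=2
Step 5 [EW]: N:wait,E:empty,S:wait,W:car6-GO | queues: N=0 E=0 S=2 W=1
Step 6 [EW]: N:wait,E:empty,S:wait,W:car8-GO | queues: N=0 E=0 S=2 W=0
Step 7 [NS]: N:empty,E:wait,S:car5-GO,W:wait | queues: N=0 E=0 S=1 W=0
Step 8 [NS]: N:empty,E:wait,S:car7-GO,W:wait | queues: N=0 E=0 S=0 W=0
Car 8 crosses at step 6

6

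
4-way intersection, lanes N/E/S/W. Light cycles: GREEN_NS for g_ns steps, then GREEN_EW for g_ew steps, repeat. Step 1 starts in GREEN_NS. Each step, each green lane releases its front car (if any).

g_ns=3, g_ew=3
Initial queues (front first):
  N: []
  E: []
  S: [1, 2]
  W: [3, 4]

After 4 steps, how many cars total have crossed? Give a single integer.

Step 1 [NS]: N:empty,E:wait,S:car1-GO,W:wait | queues: N=0 E=0 S=1 W=2
Step 2 [NS]: N:empty,E:wait,S:car2-GO,W:wait | queues: N=0 E=0 S=0 W=2
Step 3 [NS]: N:empty,E:wait,S:empty,W:wait | queues: N=0 E=0 S=0 W=2
Step 4 [EW]: N:wait,E:empty,S:wait,W:car3-GO | queues: N=0 E=0 S=0 W=1
Cars crossed by step 4: 3

Answer: 3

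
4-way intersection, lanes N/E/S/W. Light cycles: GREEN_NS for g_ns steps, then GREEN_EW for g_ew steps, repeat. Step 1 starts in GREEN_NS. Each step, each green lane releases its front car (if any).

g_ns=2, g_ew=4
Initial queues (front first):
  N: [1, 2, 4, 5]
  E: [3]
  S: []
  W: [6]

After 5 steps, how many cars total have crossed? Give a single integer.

Step 1 [NS]: N:car1-GO,E:wait,S:empty,W:wait | queues: N=3 E=1 S=0 W=1
Step 2 [NS]: N:car2-GO,E:wait,S:empty,W:wait | queues: N=2 E=1 S=0 W=1
Step 3 [EW]: N:wait,E:car3-GO,S:wait,W:car6-GO | queues: N=2 E=0 S=0 W=0
Step 4 [EW]: N:wait,E:empty,S:wait,W:empty | queues: N=2 E=0 S=0 W=0
Step 5 [EW]: N:wait,E:empty,S:wait,W:empty | queues: N=2 E=0 S=0 W=0
Cars crossed by step 5: 4

Answer: 4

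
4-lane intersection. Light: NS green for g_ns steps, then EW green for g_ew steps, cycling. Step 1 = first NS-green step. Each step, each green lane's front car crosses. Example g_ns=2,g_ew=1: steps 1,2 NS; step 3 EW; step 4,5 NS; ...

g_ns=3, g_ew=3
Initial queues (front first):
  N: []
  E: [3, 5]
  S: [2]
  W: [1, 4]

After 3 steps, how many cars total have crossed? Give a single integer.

Answer: 1

Derivation:
Step 1 [NS]: N:empty,E:wait,S:car2-GO,W:wait | queues: N=0 E=2 S=0 W=2
Step 2 [NS]: N:empty,E:wait,S:empty,W:wait | queues: N=0 E=2 S=0 W=2
Step 3 [NS]: N:empty,E:wait,S:empty,W:wait | queues: N=0 E=2 S=0 W=2
Cars crossed by step 3: 1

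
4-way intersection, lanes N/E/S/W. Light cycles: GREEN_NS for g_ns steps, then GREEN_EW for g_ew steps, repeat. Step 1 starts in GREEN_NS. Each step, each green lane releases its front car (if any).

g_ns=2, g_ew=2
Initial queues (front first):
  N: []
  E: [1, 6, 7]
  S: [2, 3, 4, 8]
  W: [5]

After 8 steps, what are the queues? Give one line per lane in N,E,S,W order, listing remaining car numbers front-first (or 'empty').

Step 1 [NS]: N:empty,E:wait,S:car2-GO,W:wait | queues: N=0 E=3 S=3 W=1
Step 2 [NS]: N:empty,E:wait,S:car3-GO,W:wait | queues: N=0 E=3 S=2 W=1
Step 3 [EW]: N:wait,E:car1-GO,S:wait,W:car5-GO | queues: N=0 E=2 S=2 W=0
Step 4 [EW]: N:wait,E:car6-GO,S:wait,W:empty | queues: N=0 E=1 S=2 W=0
Step 5 [NS]: N:empty,E:wait,S:car4-GO,W:wait | queues: N=0 E=1 S=1 W=0
Step 6 [NS]: N:empty,E:wait,S:car8-GO,W:wait | queues: N=0 E=1 S=0 W=0
Step 7 [EW]: N:wait,E:car7-GO,S:wait,W:empty | queues: N=0 E=0 S=0 W=0

N: empty
E: empty
S: empty
W: empty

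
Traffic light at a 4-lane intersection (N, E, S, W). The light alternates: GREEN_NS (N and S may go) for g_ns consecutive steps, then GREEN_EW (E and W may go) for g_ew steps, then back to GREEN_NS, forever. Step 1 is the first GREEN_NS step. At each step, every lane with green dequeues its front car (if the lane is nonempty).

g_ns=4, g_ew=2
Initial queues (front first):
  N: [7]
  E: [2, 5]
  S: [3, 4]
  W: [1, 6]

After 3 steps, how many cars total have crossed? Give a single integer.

Answer: 3

Derivation:
Step 1 [NS]: N:car7-GO,E:wait,S:car3-GO,W:wait | queues: N=0 E=2 S=1 W=2
Step 2 [NS]: N:empty,E:wait,S:car4-GO,W:wait | queues: N=0 E=2 S=0 W=2
Step 3 [NS]: N:empty,E:wait,S:empty,W:wait | queues: N=0 E=2 S=0 W=2
Cars crossed by step 3: 3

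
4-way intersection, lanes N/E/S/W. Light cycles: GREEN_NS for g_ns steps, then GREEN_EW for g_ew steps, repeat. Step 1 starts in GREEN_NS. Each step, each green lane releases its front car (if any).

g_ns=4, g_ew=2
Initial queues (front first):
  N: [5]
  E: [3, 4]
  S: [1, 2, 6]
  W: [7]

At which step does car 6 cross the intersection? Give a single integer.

Step 1 [NS]: N:car5-GO,E:wait,S:car1-GO,W:wait | queues: N=0 E=2 S=2 W=1
Step 2 [NS]: N:empty,E:wait,S:car2-GO,W:wait | queues: N=0 E=2 S=1 W=1
Step 3 [NS]: N:empty,E:wait,S:car6-GO,W:wait | queues: N=0 E=2 S=0 W=1
Step 4 [NS]: N:empty,E:wait,S:empty,W:wait | queues: N=0 E=2 S=0 W=1
Step 5 [EW]: N:wait,E:car3-GO,S:wait,W:car7-GO | queues: N=0 E=1 S=0 W=0
Step 6 [EW]: N:wait,E:car4-GO,S:wait,W:empty | queues: N=0 E=0 S=0 W=0
Car 6 crosses at step 3

3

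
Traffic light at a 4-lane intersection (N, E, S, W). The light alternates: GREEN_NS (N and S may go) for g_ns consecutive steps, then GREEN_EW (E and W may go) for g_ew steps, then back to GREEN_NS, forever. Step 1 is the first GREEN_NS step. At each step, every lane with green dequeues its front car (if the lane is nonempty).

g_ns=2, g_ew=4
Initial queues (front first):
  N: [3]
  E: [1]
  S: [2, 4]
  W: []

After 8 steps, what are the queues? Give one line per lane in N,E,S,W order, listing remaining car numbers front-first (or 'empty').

Step 1 [NS]: N:car3-GO,E:wait,S:car2-GO,W:wait | queues: N=0 E=1 S=1 W=0
Step 2 [NS]: N:empty,E:wait,S:car4-GO,W:wait | queues: N=0 E=1 S=0 W=0
Step 3 [EW]: N:wait,E:car1-GO,S:wait,W:empty | queues: N=0 E=0 S=0 W=0

N: empty
E: empty
S: empty
W: empty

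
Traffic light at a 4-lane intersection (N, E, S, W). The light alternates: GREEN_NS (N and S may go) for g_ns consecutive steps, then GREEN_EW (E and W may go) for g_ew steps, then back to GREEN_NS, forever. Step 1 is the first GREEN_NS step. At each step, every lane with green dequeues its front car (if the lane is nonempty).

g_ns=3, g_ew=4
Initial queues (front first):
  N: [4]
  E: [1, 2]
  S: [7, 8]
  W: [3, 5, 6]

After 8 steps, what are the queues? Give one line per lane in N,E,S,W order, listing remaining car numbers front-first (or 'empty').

Step 1 [NS]: N:car4-GO,E:wait,S:car7-GO,W:wait | queues: N=0 E=2 S=1 W=3
Step 2 [NS]: N:empty,E:wait,S:car8-GO,W:wait | queues: N=0 E=2 S=0 W=3
Step 3 [NS]: N:empty,E:wait,S:empty,W:wait | queues: N=0 E=2 S=0 W=3
Step 4 [EW]: N:wait,E:car1-GO,S:wait,W:car3-GO | queues: N=0 E=1 S=0 W=2
Step 5 [EW]: N:wait,E:car2-GO,S:wait,W:car5-GO | queues: N=0 E=0 S=0 W=1
Step 6 [EW]: N:wait,E:empty,S:wait,W:car6-GO | queues: N=0 E=0 S=0 W=0

N: empty
E: empty
S: empty
W: empty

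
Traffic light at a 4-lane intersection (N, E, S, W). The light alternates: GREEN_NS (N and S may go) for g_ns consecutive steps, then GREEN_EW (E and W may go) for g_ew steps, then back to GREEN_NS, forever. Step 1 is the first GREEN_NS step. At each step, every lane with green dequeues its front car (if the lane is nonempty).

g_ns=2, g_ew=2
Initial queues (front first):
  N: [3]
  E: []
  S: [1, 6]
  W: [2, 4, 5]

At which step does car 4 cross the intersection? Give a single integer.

Step 1 [NS]: N:car3-GO,E:wait,S:car1-GO,W:wait | queues: N=0 E=0 S=1 W=3
Step 2 [NS]: N:empty,E:wait,S:car6-GO,W:wait | queues: N=0 E=0 S=0 W=3
Step 3 [EW]: N:wait,E:empty,S:wait,W:car2-GO | queues: N=0 E=0 S=0 W=2
Step 4 [EW]: N:wait,E:empty,S:wait,W:car4-GO | queues: N=0 E=0 S=0 W=1
Step 5 [NS]: N:empty,E:wait,S:empty,W:wait | queues: N=0 E=0 S=0 W=1
Step 6 [NS]: N:empty,E:wait,S:empty,W:wait | queues: N=0 E=0 S=0 W=1
Step 7 [EW]: N:wait,E:empty,S:wait,W:car5-GO | queues: N=0 E=0 S=0 W=0
Car 4 crosses at step 4

4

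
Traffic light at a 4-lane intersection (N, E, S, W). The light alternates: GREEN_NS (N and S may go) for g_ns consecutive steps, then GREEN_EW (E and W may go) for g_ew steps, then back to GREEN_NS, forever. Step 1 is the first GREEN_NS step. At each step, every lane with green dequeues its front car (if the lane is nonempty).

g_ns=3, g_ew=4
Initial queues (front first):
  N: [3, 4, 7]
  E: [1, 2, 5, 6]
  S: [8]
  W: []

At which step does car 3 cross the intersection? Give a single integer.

Step 1 [NS]: N:car3-GO,E:wait,S:car8-GO,W:wait | queues: N=2 E=4 S=0 W=0
Step 2 [NS]: N:car4-GO,E:wait,S:empty,W:wait | queues: N=1 E=4 S=0 W=0
Step 3 [NS]: N:car7-GO,E:wait,S:empty,W:wait | queues: N=0 E=4 S=0 W=0
Step 4 [EW]: N:wait,E:car1-GO,S:wait,W:empty | queues: N=0 E=3 S=0 W=0
Step 5 [EW]: N:wait,E:car2-GO,S:wait,W:empty | queues: N=0 E=2 S=0 W=0
Step 6 [EW]: N:wait,E:car5-GO,S:wait,W:empty | queues: N=0 E=1 S=0 W=0
Step 7 [EW]: N:wait,E:car6-GO,S:wait,W:empty | queues: N=0 E=0 S=0 W=0
Car 3 crosses at step 1

1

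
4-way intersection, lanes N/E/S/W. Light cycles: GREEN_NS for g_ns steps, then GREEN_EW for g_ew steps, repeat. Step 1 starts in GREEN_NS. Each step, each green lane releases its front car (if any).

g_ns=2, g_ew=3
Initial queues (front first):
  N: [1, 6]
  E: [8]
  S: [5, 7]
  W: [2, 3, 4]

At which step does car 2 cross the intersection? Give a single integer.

Step 1 [NS]: N:car1-GO,E:wait,S:car5-GO,W:wait | queues: N=1 E=1 S=1 W=3
Step 2 [NS]: N:car6-GO,E:wait,S:car7-GO,W:wait | queues: N=0 E=1 S=0 W=3
Step 3 [EW]: N:wait,E:car8-GO,S:wait,W:car2-GO | queues: N=0 E=0 S=0 W=2
Step 4 [EW]: N:wait,E:empty,S:wait,W:car3-GO | queues: N=0 E=0 S=0 W=1
Step 5 [EW]: N:wait,E:empty,S:wait,W:car4-GO | queues: N=0 E=0 S=0 W=0
Car 2 crosses at step 3

3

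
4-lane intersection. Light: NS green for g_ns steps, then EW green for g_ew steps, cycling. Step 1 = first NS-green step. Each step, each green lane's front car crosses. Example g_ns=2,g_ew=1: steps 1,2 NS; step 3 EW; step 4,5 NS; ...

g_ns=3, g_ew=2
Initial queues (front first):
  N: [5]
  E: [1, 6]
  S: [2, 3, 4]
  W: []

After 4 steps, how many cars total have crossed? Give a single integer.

Step 1 [NS]: N:car5-GO,E:wait,S:car2-GO,W:wait | queues: N=0 E=2 S=2 W=0
Step 2 [NS]: N:empty,E:wait,S:car3-GO,W:wait | queues: N=0 E=2 S=1 W=0
Step 3 [NS]: N:empty,E:wait,S:car4-GO,W:wait | queues: N=0 E=2 S=0 W=0
Step 4 [EW]: N:wait,E:car1-GO,S:wait,W:empty | queues: N=0 E=1 S=0 W=0
Cars crossed by step 4: 5

Answer: 5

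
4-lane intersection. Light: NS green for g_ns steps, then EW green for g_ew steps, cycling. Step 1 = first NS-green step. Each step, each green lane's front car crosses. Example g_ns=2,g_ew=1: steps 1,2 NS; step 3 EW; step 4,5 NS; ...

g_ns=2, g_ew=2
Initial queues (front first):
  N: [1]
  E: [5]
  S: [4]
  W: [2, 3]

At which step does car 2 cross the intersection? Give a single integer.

Step 1 [NS]: N:car1-GO,E:wait,S:car4-GO,W:wait | queues: N=0 E=1 S=0 W=2
Step 2 [NS]: N:empty,E:wait,S:empty,W:wait | queues: N=0 E=1 S=0 W=2
Step 3 [EW]: N:wait,E:car5-GO,S:wait,W:car2-GO | queues: N=0 E=0 S=0 W=1
Step 4 [EW]: N:wait,E:empty,S:wait,W:car3-GO | queues: N=0 E=0 S=0 W=0
Car 2 crosses at step 3

3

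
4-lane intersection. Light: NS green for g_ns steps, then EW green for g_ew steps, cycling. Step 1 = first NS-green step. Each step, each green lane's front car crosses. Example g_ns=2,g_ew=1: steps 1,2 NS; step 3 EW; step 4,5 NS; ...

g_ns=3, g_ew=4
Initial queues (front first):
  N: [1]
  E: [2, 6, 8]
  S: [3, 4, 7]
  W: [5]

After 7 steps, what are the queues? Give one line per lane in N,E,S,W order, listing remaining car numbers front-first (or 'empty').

Step 1 [NS]: N:car1-GO,E:wait,S:car3-GO,W:wait | queues: N=0 E=3 S=2 W=1
Step 2 [NS]: N:empty,E:wait,S:car4-GO,W:wait | queues: N=0 E=3 S=1 W=1
Step 3 [NS]: N:empty,E:wait,S:car7-GO,W:wait | queues: N=0 E=3 S=0 W=1
Step 4 [EW]: N:wait,E:car2-GO,S:wait,W:car5-GO | queues: N=0 E=2 S=0 W=0
Step 5 [EW]: N:wait,E:car6-GO,S:wait,W:empty | queues: N=0 E=1 S=0 W=0
Step 6 [EW]: N:wait,E:car8-GO,S:wait,W:empty | queues: N=0 E=0 S=0 W=0

N: empty
E: empty
S: empty
W: empty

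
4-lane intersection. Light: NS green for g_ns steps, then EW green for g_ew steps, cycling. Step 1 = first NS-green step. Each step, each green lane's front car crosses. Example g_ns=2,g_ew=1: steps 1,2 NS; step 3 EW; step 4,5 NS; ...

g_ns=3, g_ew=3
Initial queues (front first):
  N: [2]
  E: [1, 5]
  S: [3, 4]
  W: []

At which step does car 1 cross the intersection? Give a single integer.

Step 1 [NS]: N:car2-GO,E:wait,S:car3-GO,W:wait | queues: N=0 E=2 S=1 W=0
Step 2 [NS]: N:empty,E:wait,S:car4-GO,W:wait | queues: N=0 E=2 S=0 W=0
Step 3 [NS]: N:empty,E:wait,S:empty,W:wait | queues: N=0 E=2 S=0 W=0
Step 4 [EW]: N:wait,E:car1-GO,S:wait,W:empty | queues: N=0 E=1 S=0 W=0
Step 5 [EW]: N:wait,E:car5-GO,S:wait,W:empty | queues: N=0 E=0 S=0 W=0
Car 1 crosses at step 4

4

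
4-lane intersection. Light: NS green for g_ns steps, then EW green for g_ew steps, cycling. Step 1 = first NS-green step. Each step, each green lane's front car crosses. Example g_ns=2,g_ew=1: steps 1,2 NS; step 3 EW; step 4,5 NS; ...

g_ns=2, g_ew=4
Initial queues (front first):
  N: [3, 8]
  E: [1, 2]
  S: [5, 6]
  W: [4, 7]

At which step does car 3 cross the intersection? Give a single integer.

Step 1 [NS]: N:car3-GO,E:wait,S:car5-GO,W:wait | queues: N=1 E=2 S=1 W=2
Step 2 [NS]: N:car8-GO,E:wait,S:car6-GO,W:wait | queues: N=0 E=2 S=0 W=2
Step 3 [EW]: N:wait,E:car1-GO,S:wait,W:car4-GO | queues: N=0 E=1 S=0 W=1
Step 4 [EW]: N:wait,E:car2-GO,S:wait,W:car7-GO | queues: N=0 E=0 S=0 W=0
Car 3 crosses at step 1

1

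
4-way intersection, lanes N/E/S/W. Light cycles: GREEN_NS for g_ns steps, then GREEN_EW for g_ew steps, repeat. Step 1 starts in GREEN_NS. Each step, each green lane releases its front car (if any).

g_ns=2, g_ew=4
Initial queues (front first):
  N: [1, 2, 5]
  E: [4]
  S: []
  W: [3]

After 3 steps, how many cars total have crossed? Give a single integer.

Step 1 [NS]: N:car1-GO,E:wait,S:empty,W:wait | queues: N=2 E=1 S=0 W=1
Step 2 [NS]: N:car2-GO,E:wait,S:empty,W:wait | queues: N=1 E=1 S=0 W=1
Step 3 [EW]: N:wait,E:car4-GO,S:wait,W:car3-GO | queues: N=1 E=0 S=0 W=0
Cars crossed by step 3: 4

Answer: 4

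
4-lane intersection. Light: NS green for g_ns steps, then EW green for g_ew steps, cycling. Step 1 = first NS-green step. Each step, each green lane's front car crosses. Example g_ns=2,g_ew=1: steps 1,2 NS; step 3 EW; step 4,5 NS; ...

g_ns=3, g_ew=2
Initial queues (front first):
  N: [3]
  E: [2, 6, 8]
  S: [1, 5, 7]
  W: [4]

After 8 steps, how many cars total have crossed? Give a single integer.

Answer: 7

Derivation:
Step 1 [NS]: N:car3-GO,E:wait,S:car1-GO,W:wait | queues: N=0 E=3 S=2 W=1
Step 2 [NS]: N:empty,E:wait,S:car5-GO,W:wait | queues: N=0 E=3 S=1 W=1
Step 3 [NS]: N:empty,E:wait,S:car7-GO,W:wait | queues: N=0 E=3 S=0 W=1
Step 4 [EW]: N:wait,E:car2-GO,S:wait,W:car4-GO | queues: N=0 E=2 S=0 W=0
Step 5 [EW]: N:wait,E:car6-GO,S:wait,W:empty | queues: N=0 E=1 S=0 W=0
Step 6 [NS]: N:empty,E:wait,S:empty,W:wait | queues: N=0 E=1 S=0 W=0
Step 7 [NS]: N:empty,E:wait,S:empty,W:wait | queues: N=0 E=1 S=0 W=0
Step 8 [NS]: N:empty,E:wait,S:empty,W:wait | queues: N=0 E=1 S=0 W=0
Cars crossed by step 8: 7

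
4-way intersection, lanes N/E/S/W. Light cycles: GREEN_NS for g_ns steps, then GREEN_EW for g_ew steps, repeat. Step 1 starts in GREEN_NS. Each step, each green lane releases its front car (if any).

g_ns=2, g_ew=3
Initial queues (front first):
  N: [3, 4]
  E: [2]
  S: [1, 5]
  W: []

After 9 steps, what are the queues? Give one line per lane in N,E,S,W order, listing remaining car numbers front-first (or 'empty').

Step 1 [NS]: N:car3-GO,E:wait,S:car1-GO,W:wait | queues: N=1 E=1 S=1 W=0
Step 2 [NS]: N:car4-GO,E:wait,S:car5-GO,W:wait | queues: N=0 E=1 S=0 W=0
Step 3 [EW]: N:wait,E:car2-GO,S:wait,W:empty | queues: N=0 E=0 S=0 W=0

N: empty
E: empty
S: empty
W: empty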